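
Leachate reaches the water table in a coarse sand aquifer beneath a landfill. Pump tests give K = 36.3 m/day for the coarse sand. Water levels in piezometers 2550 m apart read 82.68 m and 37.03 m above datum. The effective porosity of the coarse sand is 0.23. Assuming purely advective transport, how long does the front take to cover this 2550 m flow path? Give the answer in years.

Hydraulic gradient i = (82.68 − 37.03) / 2550 = 45.65 / 2550 = 0.01790.
Darcy flux q = K · i = 36.30 × 0.01790 = 0.6498 m/day.
Seepage velocity v = q / n_e = 0.6498 / 0.23 = 2.825 m/day.
Travel time t = L / v = 2550 / 2.825 = 902.5 days = 2.471 years.

2.47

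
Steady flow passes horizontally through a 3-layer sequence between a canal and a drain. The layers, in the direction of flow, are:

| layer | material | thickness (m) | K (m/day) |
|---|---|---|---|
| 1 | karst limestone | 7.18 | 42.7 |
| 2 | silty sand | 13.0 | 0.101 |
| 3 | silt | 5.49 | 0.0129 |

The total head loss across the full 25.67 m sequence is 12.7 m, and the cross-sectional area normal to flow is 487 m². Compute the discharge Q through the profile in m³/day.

11.2

Flow is perpendicular to layering, so the layers act in series and the equivalent K is the thickness-weighted harmonic mean.
Total thickness L = 7.18 + 13.0 + 5.49 = 25.67 m.
Σ(b_i/K_i) = 7.18/42.7 + 13.0/0.101 + 5.49/0.0129 = 554.5 d.
K_eq = L / Σ(b_i/K_i) = 25.67 / 554.5 = 0.04630 m/day.
Q = K_eq · A · (Δh/L) = 0.04630 × 487 × (12.7/25.67) = 11.15 m³/day.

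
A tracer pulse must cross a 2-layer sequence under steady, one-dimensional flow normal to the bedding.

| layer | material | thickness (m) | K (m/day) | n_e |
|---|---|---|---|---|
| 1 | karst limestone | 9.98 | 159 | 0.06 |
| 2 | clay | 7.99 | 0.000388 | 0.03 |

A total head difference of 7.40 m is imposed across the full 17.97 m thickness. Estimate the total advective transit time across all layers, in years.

With flow normal to the layers, continuity requires the same specific discharge q through every layer.
Σ(b_i/K_i) = 9.98/159 + 7.99/0.000388 = 20593 d.
q = Δh / Σ(b_i/K_i) = 7.40 / 20593 = 0.0003593 m/day.
In each layer the seepage velocity is v_i = q/n_i, so the layer transit time is t_i = b_i·n_i / q:
  layer 1 (karst limestone): t_1 = 9.98 × 0.06 / 0.0003593 = 1666 d
  layer 2 (clay): t_2 = 7.99 × 0.03 / 0.0003593 = 667.0 d
Total t = Σ t_i = 2333 days = 6.388 years.

6.39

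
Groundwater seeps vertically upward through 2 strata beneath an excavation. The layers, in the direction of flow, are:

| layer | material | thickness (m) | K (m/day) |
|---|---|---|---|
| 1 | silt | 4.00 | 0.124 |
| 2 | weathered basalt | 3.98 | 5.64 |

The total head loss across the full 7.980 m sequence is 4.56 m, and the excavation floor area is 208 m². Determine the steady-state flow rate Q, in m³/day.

Flow is perpendicular to layering, so the layers act in series and the equivalent K is the thickness-weighted harmonic mean.
Total thickness L = 4.00 + 3.98 = 7.980 m.
Σ(b_i/K_i) = 4.00/0.124 + 3.98/5.64 = 32.96 d.
K_eq = L / Σ(b_i/K_i) = 7.980 / 32.96 = 0.2421 m/day.
Q = K_eq · A · (Δh/L) = 0.2421 × 208 × (4.56/7.980) = 28.77 m³/day.

28.8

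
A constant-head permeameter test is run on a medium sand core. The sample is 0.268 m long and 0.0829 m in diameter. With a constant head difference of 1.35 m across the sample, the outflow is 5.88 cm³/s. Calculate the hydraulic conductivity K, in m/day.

Cross-sectional area A = π·(d/2)² = π × (0.0829/2)² = 0.005398 m².
Convert discharge: 5.88 cm³/s = 5.880e-06 m³/s.
Darcy's law rearranged: K = Q·L / (A·Δh) = 5.880e-06 × 0.268 / (0.005398 × 1.35) = 0.0002163 m/s = 18.69 m/day.

18.7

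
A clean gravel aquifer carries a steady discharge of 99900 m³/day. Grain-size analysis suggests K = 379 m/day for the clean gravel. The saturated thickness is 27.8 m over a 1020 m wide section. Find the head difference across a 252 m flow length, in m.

Cross-sectional area A = 1020 × 27.8 = 28356 m².
From Q = K·A·i, i = Q / (K·A) = 99900 / (379.0 × 28356) = 0.009296.
Head loss Δh = i · L = 0.009296 × 252 = 2.343 m.

2.34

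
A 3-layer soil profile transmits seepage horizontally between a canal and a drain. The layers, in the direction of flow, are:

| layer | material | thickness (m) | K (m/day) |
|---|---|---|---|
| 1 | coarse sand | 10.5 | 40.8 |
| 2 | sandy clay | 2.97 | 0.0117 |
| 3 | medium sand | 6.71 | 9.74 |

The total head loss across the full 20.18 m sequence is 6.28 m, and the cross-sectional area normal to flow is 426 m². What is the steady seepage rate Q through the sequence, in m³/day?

10.5

Flow is perpendicular to layering, so the layers act in series and the equivalent K is the thickness-weighted harmonic mean.
Total thickness L = 10.5 + 2.97 + 6.71 = 20.18 m.
Σ(b_i/K_i) = 10.5/40.8 + 2.97/0.0117 + 6.71/9.74 = 254.8 d.
K_eq = L / Σ(b_i/K_i) = 20.18 / 254.8 = 0.07920 m/day.
Q = K_eq · A · (Δh/L) = 0.07920 × 426 × (6.28/20.18) = 10.50 m³/day.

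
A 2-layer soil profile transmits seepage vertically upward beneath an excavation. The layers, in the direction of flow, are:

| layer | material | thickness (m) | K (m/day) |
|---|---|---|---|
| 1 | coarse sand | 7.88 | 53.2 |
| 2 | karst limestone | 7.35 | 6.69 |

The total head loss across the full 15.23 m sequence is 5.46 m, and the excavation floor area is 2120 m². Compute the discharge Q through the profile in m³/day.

9280

Flow is perpendicular to layering, so the layers act in series and the equivalent K is the thickness-weighted harmonic mean.
Total thickness L = 7.88 + 7.35 = 15.23 m.
Σ(b_i/K_i) = 7.88/53.2 + 7.35/6.69 = 1.247 d.
K_eq = L / Σ(b_i/K_i) = 15.23 / 1.247 = 12.22 m/day.
Q = K_eq · A · (Δh/L) = 12.22 × 2120 × (5.46/15.23) = 9284 m³/day.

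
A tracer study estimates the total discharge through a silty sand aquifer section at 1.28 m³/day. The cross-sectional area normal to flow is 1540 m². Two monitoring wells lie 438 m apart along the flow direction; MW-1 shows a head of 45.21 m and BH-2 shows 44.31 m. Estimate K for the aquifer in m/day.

0.405

Hydraulic gradient i = (45.21 − 44.31) / 438 = 0.9 / 438 = 0.002055.
From Q = K·A·i, K = Q / (A·i) = 1.28 / (1540 × 0.002055) = 0.4045 m/day.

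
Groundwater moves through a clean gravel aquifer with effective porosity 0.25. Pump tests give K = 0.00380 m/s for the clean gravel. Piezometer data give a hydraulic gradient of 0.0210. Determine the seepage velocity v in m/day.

Convert K: 0.00380 m/s × 86400 = 328.3 m/day.
Hydraulic gradient i = 0.0210.
Darcy flux q = K · i = 328.3 × 0.02100 = 6.895 m/day.
Seepage velocity v = q / n_e = 6.895 / 0.25 = 27.58 m/day.

27.6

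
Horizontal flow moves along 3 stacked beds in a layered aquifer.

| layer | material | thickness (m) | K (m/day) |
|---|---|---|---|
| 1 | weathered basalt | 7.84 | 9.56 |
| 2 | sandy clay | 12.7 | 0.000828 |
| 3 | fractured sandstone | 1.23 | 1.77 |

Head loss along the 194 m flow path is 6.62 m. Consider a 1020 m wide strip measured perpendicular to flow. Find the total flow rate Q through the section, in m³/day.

2680

Flow is parallel to layering, so each bed carries its own Darcy discharge and the transmissivities add.
Σ(K_i·b_i) = 9.56×7.84 + 0.000828×12.7 + 1.77×1.23 = 77.14 m²/day.
Hydraulic gradient i = Δh / L = 6.62 / 194 = 0.03412.
Q = Σ(K_i·b_i) · W · i = 77.14 × 1020 × 0.03412 = 2685 m³/day.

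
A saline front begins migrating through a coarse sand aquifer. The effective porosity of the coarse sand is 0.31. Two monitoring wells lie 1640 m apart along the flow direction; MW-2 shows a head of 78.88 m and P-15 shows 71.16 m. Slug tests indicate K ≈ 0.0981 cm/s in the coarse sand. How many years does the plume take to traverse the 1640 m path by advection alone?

Convert K: 0.0981 cm/s × 864 = 84.76 m/day.
Hydraulic gradient i = (78.88 − 71.16) / 1640 = 7.72 / 1640 = 0.004707.
Darcy flux q = K · i = 84.76 × 0.004707 = 0.3990 m/day.
Seepage velocity v = q / n_e = 0.3990 / 0.31 = 1.287 m/day.
Travel time t = L / v = 1640 / 1.287 = 1274 days = 3.489 years.

3.49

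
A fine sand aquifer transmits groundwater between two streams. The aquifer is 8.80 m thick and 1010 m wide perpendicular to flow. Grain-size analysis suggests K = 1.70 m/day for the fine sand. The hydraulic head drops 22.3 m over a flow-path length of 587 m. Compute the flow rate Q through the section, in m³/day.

574

Cross-sectional area A = 1010 × 8.80 = 8888 m².
Hydraulic gradient i = Δh / L = 22.3 / 587 = 0.03799.
Darcy's law: Q = K · A · i = 1.700 × 8888 × 0.03799 = 574.0 m³/day.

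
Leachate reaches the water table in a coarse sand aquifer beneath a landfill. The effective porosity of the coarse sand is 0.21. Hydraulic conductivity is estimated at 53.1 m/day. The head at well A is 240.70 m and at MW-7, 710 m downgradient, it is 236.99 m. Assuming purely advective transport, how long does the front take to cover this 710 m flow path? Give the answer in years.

Hydraulic gradient i = (240.70 − 236.99) / 710 = 3.71 / 710 = 0.005225.
Darcy flux q = K · i = 53.10 × 0.005225 = 0.2775 m/day.
Seepage velocity v = q / n_e = 0.2775 / 0.21 = 1.321 m/day.
Travel time t = L / v = 710 / 1.321 = 537.4 days = 1.471 years.

1.47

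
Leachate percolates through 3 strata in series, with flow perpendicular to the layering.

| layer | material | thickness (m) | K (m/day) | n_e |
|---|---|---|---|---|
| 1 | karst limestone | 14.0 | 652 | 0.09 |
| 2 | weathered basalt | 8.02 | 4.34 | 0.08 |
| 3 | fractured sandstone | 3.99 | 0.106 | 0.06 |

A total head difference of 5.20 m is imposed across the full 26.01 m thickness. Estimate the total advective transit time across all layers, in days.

16.3

With flow normal to the layers, continuity requires the same specific discharge q through every layer.
Σ(b_i/K_i) = 14.0/652 + 8.02/4.34 + 3.99/0.106 = 39.51 d.
q = Δh / Σ(b_i/K_i) = 5.20 / 39.51 = 0.1316 m/day.
In each layer the seepage velocity is v_i = q/n_i, so the layer transit time is t_i = b_i·n_i / q:
  layer 1 (karst limestone): t_1 = 14.0 × 0.09 / 0.1316 = 9.574 d
  layer 2 (weathered basalt): t_2 = 8.02 × 0.08 / 0.1316 = 4.875 d
  layer 3 (fractured sandstone): t_3 = 3.99 × 0.06 / 0.1316 = 1.819 d
Total t = Σ t_i = 16.27 days.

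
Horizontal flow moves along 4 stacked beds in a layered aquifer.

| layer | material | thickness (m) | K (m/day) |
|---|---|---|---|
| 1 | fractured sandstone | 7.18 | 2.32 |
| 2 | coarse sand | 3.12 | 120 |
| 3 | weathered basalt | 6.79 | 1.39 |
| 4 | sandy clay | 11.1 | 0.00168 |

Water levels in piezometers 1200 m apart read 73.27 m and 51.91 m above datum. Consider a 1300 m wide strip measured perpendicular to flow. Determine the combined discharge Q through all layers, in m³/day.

9270

Flow is parallel to layering, so each bed carries its own Darcy discharge and the transmissivities add.
Σ(K_i·b_i) = 2.32×7.18 + 120×3.12 + 1.39×6.79 + 0.00168×11.1 = 400.5 m²/day.
Hydraulic gradient i = (73.27 − 51.91) / 1200 = 21.36 / 1200 = 0.01780.
Q = Σ(K_i·b_i) · W · i = 400.5 × 1300 × 0.01780 = 9268 m³/day.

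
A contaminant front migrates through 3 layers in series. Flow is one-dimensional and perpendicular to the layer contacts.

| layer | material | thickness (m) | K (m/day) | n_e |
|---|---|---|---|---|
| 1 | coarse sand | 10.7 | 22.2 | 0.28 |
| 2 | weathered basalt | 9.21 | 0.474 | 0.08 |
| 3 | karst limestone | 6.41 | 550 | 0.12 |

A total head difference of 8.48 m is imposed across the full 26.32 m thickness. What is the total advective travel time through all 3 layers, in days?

With flow normal to the layers, continuity requires the same specific discharge q through every layer.
Σ(b_i/K_i) = 10.7/22.2 + 9.21/0.474 + 6.41/550 = 19.92 d.
q = Δh / Σ(b_i/K_i) = 8.48 / 19.92 = 0.4256 m/day.
In each layer the seepage velocity is v_i = q/n_i, so the layer transit time is t_i = b_i·n_i / q:
  layer 1 (coarse sand): t_1 = 10.7 × 0.28 / 0.4256 = 7.039 d
  layer 2 (weathered basalt): t_2 = 9.21 × 0.08 / 0.4256 = 1.731 d
  layer 3 (karst limestone): t_3 = 6.41 × 0.12 / 0.4256 = 1.807 d
Total t = Σ t_i = 10.58 days.

10.6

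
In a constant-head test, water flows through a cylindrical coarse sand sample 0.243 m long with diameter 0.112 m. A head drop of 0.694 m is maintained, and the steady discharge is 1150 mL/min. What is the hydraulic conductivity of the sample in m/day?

Cross-sectional area A = π·(d/2)² = π × (0.112/2)² = 0.009852 m².
Convert discharge: 1150 mL/min = 1.917e-05 m³/s.
Darcy's law rearranged: K = Q·L / (A·Δh) = 1.917e-05 × 0.243 / (0.009852 × 0.694) = 0.0006812 m/s = 58.85 m/day.

58.9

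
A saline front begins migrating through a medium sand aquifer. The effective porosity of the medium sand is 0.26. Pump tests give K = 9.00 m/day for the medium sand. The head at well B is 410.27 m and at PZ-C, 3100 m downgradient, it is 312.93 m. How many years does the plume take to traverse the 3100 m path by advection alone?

7.81

Hydraulic gradient i = (410.27 − 312.93) / 3100 = 97.34 / 3100 = 0.03140.
Darcy flux q = K · i = 9.000 × 0.03140 = 0.2826 m/day.
Seepage velocity v = q / n_e = 0.2826 / 0.26 = 1.087 m/day.
Travel time t = L / v = 3100 / 1.087 = 2852 days = 7.809 years.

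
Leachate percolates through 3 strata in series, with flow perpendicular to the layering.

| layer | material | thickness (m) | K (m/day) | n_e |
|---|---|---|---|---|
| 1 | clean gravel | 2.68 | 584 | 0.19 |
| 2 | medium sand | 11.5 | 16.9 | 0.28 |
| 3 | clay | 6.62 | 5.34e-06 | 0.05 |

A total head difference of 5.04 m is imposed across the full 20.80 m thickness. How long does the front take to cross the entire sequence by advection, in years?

With flow normal to the layers, continuity requires the same specific discharge q through every layer.
Σ(b_i/K_i) = 2.68/584 + 11.5/16.9 + 6.62/5.34e-06 = 1.240e+06 d.
q = Δh / Σ(b_i/K_i) = 5.04 / 1.240e+06 = 4.065e-06 m/day.
In each layer the seepage velocity is v_i = q/n_i, so the layer transit time is t_i = b_i·n_i / q:
  layer 1 (clean gravel): t_1 = 2.68 × 0.19 / 4.065e-06 = 1.252e+05 d
  layer 2 (medium sand): t_2 = 11.5 × 0.28 / 4.065e-06 = 7.920e+05 d
  layer 3 (clay): t_3 = 6.62 × 0.05 / 4.065e-06 = 81417 d
Total t = Σ t_i = 9.987e+05 days = 2734 years.

2730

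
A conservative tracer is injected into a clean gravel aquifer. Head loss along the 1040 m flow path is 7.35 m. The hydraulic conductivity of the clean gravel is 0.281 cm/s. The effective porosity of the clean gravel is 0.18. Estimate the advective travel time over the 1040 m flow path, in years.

Convert K: 0.281 cm/s × 864 = 242.8 m/day.
Hydraulic gradient i = Δh / L = 7.35 / 1040 = 0.007067.
Darcy flux q = K · i = 242.8 × 0.007067 = 1.716 m/day.
Seepage velocity v = q / n_e = 1.716 / 0.18 = 9.532 m/day.
Travel time t = L / v = 1040 / 9.532 = 109.1 days = 0.2987 years.

0.299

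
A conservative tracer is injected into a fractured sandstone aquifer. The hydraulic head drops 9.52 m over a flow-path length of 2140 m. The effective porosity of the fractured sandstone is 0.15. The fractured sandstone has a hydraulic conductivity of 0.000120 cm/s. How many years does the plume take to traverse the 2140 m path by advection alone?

Convert K: 0.000120 cm/s × 864 = 0.1037 m/day.
Hydraulic gradient i = Δh / L = 9.52 / 2140 = 0.004449.
Darcy flux q = K · i = 0.1037 × 0.004449 = 0.0004612 m/day.
Seepage velocity v = q / n_e = 0.0004612 / 0.15 = 0.003075 m/day.
Travel time t = L / v = 2140 / 0.003075 = 6.960e+05 days = 1905 years.

1910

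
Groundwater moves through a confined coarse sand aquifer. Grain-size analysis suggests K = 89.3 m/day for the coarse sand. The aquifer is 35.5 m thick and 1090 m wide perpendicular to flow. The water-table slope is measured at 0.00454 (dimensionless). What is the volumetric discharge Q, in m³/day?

15700

Cross-sectional area A = 1090 × 35.5 = 38695 m².
Hydraulic gradient i = 0.00454.
Darcy's law: Q = K · A · i = 89.30 × 38695 × 0.004540 = 15688 m³/day.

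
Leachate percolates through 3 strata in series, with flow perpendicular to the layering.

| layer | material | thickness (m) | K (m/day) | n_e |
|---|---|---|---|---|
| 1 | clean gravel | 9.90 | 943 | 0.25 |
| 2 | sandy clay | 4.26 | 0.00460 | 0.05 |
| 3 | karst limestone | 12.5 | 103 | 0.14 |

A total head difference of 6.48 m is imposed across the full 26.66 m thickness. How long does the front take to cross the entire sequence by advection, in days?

634

With flow normal to the layers, continuity requires the same specific discharge q through every layer.
Σ(b_i/K_i) = 9.90/943 + 4.26/0.00460 + 12.5/103 = 926.2 d.
q = Δh / Σ(b_i/K_i) = 6.48 / 926.2 = 0.006996 m/day.
In each layer the seepage velocity is v_i = q/n_i, so the layer transit time is t_i = b_i·n_i / q:
  layer 1 (clean gravel): t_1 = 9.90 × 0.25 / 0.006996 = 353.8 d
  layer 2 (sandy clay): t_2 = 4.26 × 0.05 / 0.006996 = 30.45 d
  layer 3 (karst limestone): t_3 = 12.5 × 0.14 / 0.006996 = 250.1 d
Total t = Σ t_i = 634.3 days.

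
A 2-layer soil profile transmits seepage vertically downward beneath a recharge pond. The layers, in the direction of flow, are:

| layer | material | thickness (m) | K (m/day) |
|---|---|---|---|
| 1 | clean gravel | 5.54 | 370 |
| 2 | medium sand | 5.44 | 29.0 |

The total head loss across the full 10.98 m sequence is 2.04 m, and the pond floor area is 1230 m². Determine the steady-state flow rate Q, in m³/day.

Flow is perpendicular to layering, so the layers act in series and the equivalent K is the thickness-weighted harmonic mean.
Total thickness L = 5.54 + 5.44 = 10.98 m.
Σ(b_i/K_i) = 5.54/370 + 5.44/29.0 = 0.2026 d.
K_eq = L / Σ(b_i/K_i) = 10.98 / 0.2026 = 54.21 m/day.
Q = K_eq · A · (Δh/L) = 54.21 × 1230 × (2.04/10.98) = 12387 m³/day.

12400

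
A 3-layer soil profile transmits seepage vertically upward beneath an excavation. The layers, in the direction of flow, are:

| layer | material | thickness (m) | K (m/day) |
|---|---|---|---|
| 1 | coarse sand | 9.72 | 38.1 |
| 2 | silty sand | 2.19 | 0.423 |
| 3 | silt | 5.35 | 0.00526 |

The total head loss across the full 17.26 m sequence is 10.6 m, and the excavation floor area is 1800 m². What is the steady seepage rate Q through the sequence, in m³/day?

18.7

Flow is perpendicular to layering, so the layers act in series and the equivalent K is the thickness-weighted harmonic mean.
Total thickness L = 9.72 + 2.19 + 5.35 = 17.26 m.
Σ(b_i/K_i) = 9.72/38.1 + 2.19/0.423 + 5.35/0.00526 = 1023 d.
K_eq = L / Σ(b_i/K_i) = 17.26 / 1023 = 0.01688 m/day.
Q = K_eq · A · (Δh/L) = 0.01688 × 1800 × (10.6/17.26) = 18.66 m³/day.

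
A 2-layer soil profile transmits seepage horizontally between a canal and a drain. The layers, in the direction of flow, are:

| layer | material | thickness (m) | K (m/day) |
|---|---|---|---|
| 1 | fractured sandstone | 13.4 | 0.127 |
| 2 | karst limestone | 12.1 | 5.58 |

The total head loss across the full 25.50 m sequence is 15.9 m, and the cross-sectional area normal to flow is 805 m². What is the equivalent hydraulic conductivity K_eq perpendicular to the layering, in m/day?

0.237

Flow is perpendicular to layering, so the layers act in series and the equivalent K is the thickness-weighted harmonic mean.
Total thickness L = 13.4 + 12.1 = 25.50 m.
Σ(b_i/K_i) = 13.4/0.127 + 12.1/5.58 = 107.7 d.
K_eq = L / Σ(b_i/K_i) = 25.50 / 107.7 = 0.2368 m/day.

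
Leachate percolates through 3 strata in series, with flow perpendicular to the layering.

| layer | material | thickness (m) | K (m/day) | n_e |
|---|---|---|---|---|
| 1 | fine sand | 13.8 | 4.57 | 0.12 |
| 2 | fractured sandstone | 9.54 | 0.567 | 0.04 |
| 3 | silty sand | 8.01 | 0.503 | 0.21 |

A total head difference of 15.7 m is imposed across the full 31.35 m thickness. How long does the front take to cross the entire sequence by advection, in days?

With flow normal to the layers, continuity requires the same specific discharge q through every layer.
Σ(b_i/K_i) = 13.8/4.57 + 9.54/0.567 + 8.01/0.503 = 35.77 d.
q = Δh / Σ(b_i/K_i) = 15.7 / 35.77 = 0.4389 m/day.
In each layer the seepage velocity is v_i = q/n_i, so the layer transit time is t_i = b_i·n_i / q:
  layer 1 (fine sand): t_1 = 13.8 × 0.12 / 0.4389 = 3.773 d
  layer 2 (fractured sandstone): t_2 = 9.54 × 0.04 / 0.4389 = 0.8694 d
  layer 3 (silty sand): t_3 = 8.01 × 0.21 / 0.4389 = 3.832 d
Total t = Σ t_i = 8.475 days.

8.47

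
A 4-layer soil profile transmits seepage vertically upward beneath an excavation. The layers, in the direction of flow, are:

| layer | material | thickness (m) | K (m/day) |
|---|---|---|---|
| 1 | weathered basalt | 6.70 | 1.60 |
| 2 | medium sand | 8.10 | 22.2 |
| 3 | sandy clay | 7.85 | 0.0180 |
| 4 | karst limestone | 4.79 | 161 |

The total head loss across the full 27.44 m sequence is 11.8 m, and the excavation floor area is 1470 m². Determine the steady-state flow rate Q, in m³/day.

39.4

Flow is perpendicular to layering, so the layers act in series and the equivalent K is the thickness-weighted harmonic mean.
Total thickness L = 6.70 + 8.10 + 7.85 + 4.79 = 27.44 m.
Σ(b_i/K_i) = 6.70/1.60 + 8.10/22.2 + 7.85/0.0180 + 4.79/161 = 440.7 d.
K_eq = L / Σ(b_i/K_i) = 27.44 / 440.7 = 0.06227 m/day.
Q = K_eq · A · (Δh/L) = 0.06227 × 1470 × (11.8/27.44) = 39.36 m³/day.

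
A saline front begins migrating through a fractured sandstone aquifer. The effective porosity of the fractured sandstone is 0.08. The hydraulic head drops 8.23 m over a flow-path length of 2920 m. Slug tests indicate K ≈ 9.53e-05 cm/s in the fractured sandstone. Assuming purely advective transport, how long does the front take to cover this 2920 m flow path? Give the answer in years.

2760

Convert K: 9.53e-05 cm/s × 864 = 0.08234 m/day.
Hydraulic gradient i = Δh / L = 8.23 / 2920 = 0.002818.
Darcy flux q = K · i = 0.08234 × 0.002818 = 0.0002321 m/day.
Seepage velocity v = q / n_e = 0.0002321 / 0.08 = 0.002901 m/day.
Travel time t = L / v = 2920 / 0.002901 = 1.007e+06 days = 2756 years.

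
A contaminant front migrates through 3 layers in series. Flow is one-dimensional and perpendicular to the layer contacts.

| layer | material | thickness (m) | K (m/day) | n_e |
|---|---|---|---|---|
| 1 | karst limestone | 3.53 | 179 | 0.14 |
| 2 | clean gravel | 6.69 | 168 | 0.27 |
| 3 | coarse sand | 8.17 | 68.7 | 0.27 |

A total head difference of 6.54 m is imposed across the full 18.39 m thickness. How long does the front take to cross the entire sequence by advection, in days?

With flow normal to the layers, continuity requires the same specific discharge q through every layer.
Σ(b_i/K_i) = 3.53/179 + 6.69/168 + 8.17/68.7 = 0.1785 d.
q = Δh / Σ(b_i/K_i) = 6.54 / 0.1785 = 36.65 m/day.
In each layer the seepage velocity is v_i = q/n_i, so the layer transit time is t_i = b_i·n_i / q:
  layer 1 (karst limestone): t_1 = 3.53 × 0.14 / 36.65 = 0.01349 d
  layer 2 (clean gravel): t_2 = 6.69 × 0.27 / 36.65 = 0.04929 d
  layer 3 (coarse sand): t_3 = 8.17 × 0.27 / 36.65 = 0.06020 d
Total t = Σ t_i = 0.1230 days.

0.123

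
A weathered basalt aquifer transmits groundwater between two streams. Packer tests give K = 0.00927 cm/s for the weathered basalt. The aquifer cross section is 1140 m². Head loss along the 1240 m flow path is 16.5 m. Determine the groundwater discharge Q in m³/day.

Convert K: 0.00927 cm/s × 864 = 8.009 m/day.
Hydraulic gradient i = Δh / L = 16.5 / 1240 = 0.01331.
Darcy's law: Q = K · A · i = 8.009 × 1140 × 0.01331 = 121.5 m³/day.

121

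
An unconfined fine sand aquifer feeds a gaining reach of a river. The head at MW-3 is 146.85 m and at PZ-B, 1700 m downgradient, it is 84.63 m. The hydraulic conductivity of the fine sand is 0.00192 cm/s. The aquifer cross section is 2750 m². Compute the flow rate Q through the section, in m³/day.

167

Convert K: 0.00192 cm/s × 864 = 1.659 m/day.
Hydraulic gradient i = (146.85 − 84.63) / 1700 = 62.22 / 1700 = 0.03660.
Darcy's law: Q = K · A · i = 1.659 × 2750 × 0.03660 = 167.0 m³/day.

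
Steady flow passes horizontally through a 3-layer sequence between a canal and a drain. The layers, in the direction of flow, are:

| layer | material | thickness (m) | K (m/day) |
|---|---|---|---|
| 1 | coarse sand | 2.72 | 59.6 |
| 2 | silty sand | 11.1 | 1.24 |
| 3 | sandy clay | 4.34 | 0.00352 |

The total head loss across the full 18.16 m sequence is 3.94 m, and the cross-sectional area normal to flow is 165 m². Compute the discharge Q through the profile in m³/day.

0.523

Flow is perpendicular to layering, so the layers act in series and the equivalent K is the thickness-weighted harmonic mean.
Total thickness L = 2.72 + 11.1 + 4.34 = 18.16 m.
Σ(b_i/K_i) = 2.72/59.6 + 11.1/1.24 + 4.34/0.00352 = 1242 d.
K_eq = L / Σ(b_i/K_i) = 18.16 / 1242 = 0.01462 m/day.
Q = K_eq · A · (Δh/L) = 0.01462 × 165 × (3.94/18.16) = 0.5235 m³/day.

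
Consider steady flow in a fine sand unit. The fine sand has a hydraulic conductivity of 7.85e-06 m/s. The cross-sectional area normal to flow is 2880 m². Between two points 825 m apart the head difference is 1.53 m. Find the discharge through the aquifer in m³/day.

Convert K: 7.85e-06 m/s × 86400 = 0.6782 m/day.
Hydraulic gradient i = Δh / L = 1.53 / 825 = 0.001855.
Darcy's law: Q = K · A · i = 0.6782 × 2880 × 0.001855 = 3.623 m³/day.

3.62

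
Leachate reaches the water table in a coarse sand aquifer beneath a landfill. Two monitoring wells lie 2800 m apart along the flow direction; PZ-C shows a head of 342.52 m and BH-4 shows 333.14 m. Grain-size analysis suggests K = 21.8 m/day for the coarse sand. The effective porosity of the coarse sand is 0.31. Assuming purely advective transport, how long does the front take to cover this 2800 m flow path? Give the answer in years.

32.5

Hydraulic gradient i = (342.52 − 333.14) / 2800 = 9.38 / 2800 = 0.003350.
Darcy flux q = K · i = 21.80 × 0.003350 = 0.07303 m/day.
Seepage velocity v = q / n_e = 0.07303 / 0.31 = 0.2356 m/day.
Travel time t = L / v = 2800 / 0.2356 = 11886 days = 32.54 years.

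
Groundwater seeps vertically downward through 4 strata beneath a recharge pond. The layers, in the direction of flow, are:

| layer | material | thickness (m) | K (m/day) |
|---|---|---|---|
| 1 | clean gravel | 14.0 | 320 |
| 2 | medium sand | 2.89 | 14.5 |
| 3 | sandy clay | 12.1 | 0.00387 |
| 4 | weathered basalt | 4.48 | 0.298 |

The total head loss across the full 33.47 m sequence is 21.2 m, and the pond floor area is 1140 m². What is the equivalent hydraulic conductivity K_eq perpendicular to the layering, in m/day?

Flow is perpendicular to layering, so the layers act in series and the equivalent K is the thickness-weighted harmonic mean.
Total thickness L = 14.0 + 2.89 + 12.1 + 4.48 = 33.47 m.
Σ(b_i/K_i) = 14.0/320 + 2.89/14.5 + 12.1/0.00387 + 4.48/0.298 = 3142 d.
K_eq = L / Σ(b_i/K_i) = 33.47 / 3142 = 0.01065 m/day.

0.0107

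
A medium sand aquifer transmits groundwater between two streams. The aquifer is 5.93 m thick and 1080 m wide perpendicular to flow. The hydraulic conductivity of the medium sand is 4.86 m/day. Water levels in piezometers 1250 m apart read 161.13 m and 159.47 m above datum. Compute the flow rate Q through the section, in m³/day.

Cross-sectional area A = 1080 × 5.93 = 6404 m².
Hydraulic gradient i = (161.13 − 159.47) / 1250 = 1.66 / 1250 = 0.001328.
Darcy's law: Q = K · A · i = 4.860 × 6404 × 0.001328 = 41.33 m³/day.

41.3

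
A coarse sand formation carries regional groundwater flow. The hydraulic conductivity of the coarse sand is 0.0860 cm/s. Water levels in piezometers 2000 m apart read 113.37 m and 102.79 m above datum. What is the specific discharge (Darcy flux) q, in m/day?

Convert K: 0.0860 cm/s × 864 = 74.30 m/day.
Hydraulic gradient i = (113.37 − 102.79) / 2000 = 10.58 / 2000 = 0.005290.
Specific discharge q = K · i = 74.30 × 0.005290 = 0.3931 m/day.

0.393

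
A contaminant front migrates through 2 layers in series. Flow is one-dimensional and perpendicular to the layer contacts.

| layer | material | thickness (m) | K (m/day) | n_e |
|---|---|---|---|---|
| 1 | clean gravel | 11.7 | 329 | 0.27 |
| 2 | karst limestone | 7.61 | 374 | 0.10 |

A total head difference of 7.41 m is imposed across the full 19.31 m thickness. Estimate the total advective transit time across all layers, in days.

0.0296

With flow normal to the layers, continuity requires the same specific discharge q through every layer.
Σ(b_i/K_i) = 11.7/329 + 7.61/374 = 0.05591 d.
q = Δh / Σ(b_i/K_i) = 7.41 / 0.05591 = 132.5 m/day.
In each layer the seepage velocity is v_i = q/n_i, so the layer transit time is t_i = b_i·n_i / q:
  layer 1 (clean gravel): t_1 = 11.7 × 0.27 / 132.5 = 0.02384 d
  layer 2 (karst limestone): t_2 = 7.61 × 0.10 / 132.5 = 0.005742 d
Total t = Σ t_i = 0.02958 days.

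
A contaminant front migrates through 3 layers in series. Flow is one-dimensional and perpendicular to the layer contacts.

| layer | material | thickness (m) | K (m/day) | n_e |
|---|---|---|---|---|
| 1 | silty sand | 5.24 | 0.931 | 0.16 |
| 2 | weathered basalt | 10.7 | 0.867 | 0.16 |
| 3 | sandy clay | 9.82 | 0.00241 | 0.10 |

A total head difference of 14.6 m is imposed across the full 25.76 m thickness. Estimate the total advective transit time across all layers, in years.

2.71

With flow normal to the layers, continuity requires the same specific discharge q through every layer.
Σ(b_i/K_i) = 5.24/0.931 + 10.7/0.867 + 9.82/0.00241 = 4093 d.
q = Δh / Σ(b_i/K_i) = 14.6 / 4093 = 0.003567 m/day.
In each layer the seepage velocity is v_i = q/n_i, so the layer transit time is t_i = b_i·n_i / q:
  layer 1 (silty sand): t_1 = 5.24 × 0.16 / 0.003567 = 235.0 d
  layer 2 (weathered basalt): t_2 = 10.7 × 0.16 / 0.003567 = 479.9 d
  layer 3 (sandy clay): t_3 = 9.82 × 0.10 / 0.003567 = 275.3 d
Total t = Σ t_i = 990.2 days = 2.711 years.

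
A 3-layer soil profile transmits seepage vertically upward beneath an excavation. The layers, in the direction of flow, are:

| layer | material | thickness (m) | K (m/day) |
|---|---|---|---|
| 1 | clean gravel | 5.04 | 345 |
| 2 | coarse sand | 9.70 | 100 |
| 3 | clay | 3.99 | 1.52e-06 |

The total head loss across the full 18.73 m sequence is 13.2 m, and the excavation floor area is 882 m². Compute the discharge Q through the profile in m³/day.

0.00444

Flow is perpendicular to layering, so the layers act in series and the equivalent K is the thickness-weighted harmonic mean.
Total thickness L = 5.04 + 9.70 + 3.99 = 18.73 m.
Σ(b_i/K_i) = 5.04/345 + 9.70/100 + 3.99/1.52e-06 = 2.625e+06 d.
K_eq = L / Σ(b_i/K_i) = 18.73 / 2.625e+06 = 7.135e-06 m/day.
Q = K_eq · A · (Δh/L) = 7.135e-06 × 882 × (13.2/18.73) = 0.004435 m³/day.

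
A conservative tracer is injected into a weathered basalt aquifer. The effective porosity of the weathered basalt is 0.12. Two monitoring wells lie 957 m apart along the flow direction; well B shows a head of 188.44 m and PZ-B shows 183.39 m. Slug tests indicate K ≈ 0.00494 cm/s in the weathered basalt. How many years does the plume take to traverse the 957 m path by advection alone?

Convert K: 0.00494 cm/s × 864 = 4.268 m/day.
Hydraulic gradient i = (188.44 − 183.39) / 957 = 5.05 / 957 = 0.005277.
Darcy flux q = K · i = 4.268 × 0.005277 = 0.02252 m/day.
Seepage velocity v = q / n_e = 0.02252 / 0.12 = 0.1877 m/day.
Travel time t = L / v = 957 / 0.1877 = 5099 days = 13.96 years.

14.0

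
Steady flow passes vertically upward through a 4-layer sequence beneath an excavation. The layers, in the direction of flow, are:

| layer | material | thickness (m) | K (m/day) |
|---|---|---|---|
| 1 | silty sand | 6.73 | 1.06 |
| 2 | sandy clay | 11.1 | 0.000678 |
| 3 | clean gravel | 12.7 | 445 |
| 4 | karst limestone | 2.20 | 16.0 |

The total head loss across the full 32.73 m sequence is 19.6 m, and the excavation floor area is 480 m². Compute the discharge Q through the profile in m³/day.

Flow is perpendicular to layering, so the layers act in series and the equivalent K is the thickness-weighted harmonic mean.
Total thickness L = 6.73 + 11.1 + 12.7 + 2.20 = 32.73 m.
Σ(b_i/K_i) = 6.73/1.06 + 11.1/0.000678 + 12.7/445 + 2.20/16.0 = 16378 d.
K_eq = L / Σ(b_i/K_i) = 32.73 / 16378 = 0.001998 m/day.
Q = K_eq · A · (Δh/L) = 0.001998 × 480 × (19.6/32.73) = 0.5744 m³/day.

0.574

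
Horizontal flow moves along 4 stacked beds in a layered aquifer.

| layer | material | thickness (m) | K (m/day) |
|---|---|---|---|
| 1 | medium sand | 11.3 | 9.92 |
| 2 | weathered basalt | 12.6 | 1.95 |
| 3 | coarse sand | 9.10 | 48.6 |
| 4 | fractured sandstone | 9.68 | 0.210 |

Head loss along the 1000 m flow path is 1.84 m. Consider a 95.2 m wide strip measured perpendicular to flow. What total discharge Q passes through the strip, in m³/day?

102

Flow is parallel to layering, so each bed carries its own Darcy discharge and the transmissivities add.
Σ(K_i·b_i) = 9.92×11.3 + 1.95×12.6 + 48.6×9.10 + 0.210×9.68 = 581.0 m²/day.
Hydraulic gradient i = Δh / L = 1.84 / 1000 = 0.001840.
Q = Σ(K_i·b_i) · W · i = 581.0 × 95.2 × 0.001840 = 101.8 m³/day.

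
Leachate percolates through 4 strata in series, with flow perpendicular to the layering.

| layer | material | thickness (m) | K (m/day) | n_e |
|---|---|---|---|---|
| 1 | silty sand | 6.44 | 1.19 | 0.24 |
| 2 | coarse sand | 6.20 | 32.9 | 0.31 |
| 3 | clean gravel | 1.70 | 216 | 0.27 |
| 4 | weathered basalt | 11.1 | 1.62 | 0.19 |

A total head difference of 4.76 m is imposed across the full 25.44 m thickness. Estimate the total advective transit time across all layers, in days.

With flow normal to the layers, continuity requires the same specific discharge q through every layer.
Σ(b_i/K_i) = 6.44/1.19 + 6.20/32.9 + 1.70/216 + 11.1/1.62 = 12.46 d.
q = Δh / Σ(b_i/K_i) = 4.76 / 12.46 = 0.3820 m/day.
In each layer the seepage velocity is v_i = q/n_i, so the layer transit time is t_i = b_i·n_i / q:
  layer 1 (silty sand): t_1 = 6.44 × 0.24 / 0.3820 = 4.046 d
  layer 2 (coarse sand): t_2 = 6.20 × 0.31 / 0.3820 = 5.031 d
  layer 3 (clean gravel): t_3 = 1.70 × 0.27 / 0.3820 = 1.201 d
  layer 4 (weathered basalt): t_4 = 11.1 × 0.19 / 0.3820 = 5.521 d
Total t = Σ t_i = 15.80 days.

15.8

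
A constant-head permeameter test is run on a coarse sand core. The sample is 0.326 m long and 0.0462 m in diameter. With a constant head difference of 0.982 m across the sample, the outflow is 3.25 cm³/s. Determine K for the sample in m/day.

Cross-sectional area A = π·(d/2)² = π × (0.0462/2)² = 0.001676 m².
Convert discharge: 3.25 cm³/s = 3.250e-06 m³/s.
Darcy's law rearranged: K = Q·L / (A·Δh) = 3.250e-06 × 0.326 / (0.001676 × 0.982) = 0.0006436 m/s = 55.61 m/day.

55.6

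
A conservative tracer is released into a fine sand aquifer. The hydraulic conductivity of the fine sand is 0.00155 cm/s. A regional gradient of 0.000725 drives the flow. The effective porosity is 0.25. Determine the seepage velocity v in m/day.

0.00388

Convert K: 0.00155 cm/s × 864 = 1.339 m/day.
Hydraulic gradient i = 0.000725.
Darcy flux q = K · i = 1.339 × 0.0007250 = 0.0009709 m/day.
Seepage velocity v = q / n_e = 0.0009709 / 0.25 = 0.003884 m/day.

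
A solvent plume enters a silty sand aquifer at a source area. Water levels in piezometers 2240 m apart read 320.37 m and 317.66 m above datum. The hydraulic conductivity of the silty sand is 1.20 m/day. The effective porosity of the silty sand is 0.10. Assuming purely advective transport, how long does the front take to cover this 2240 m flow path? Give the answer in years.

Hydraulic gradient i = (320.37 − 317.66) / 2240 = 2.71 / 2240 = 0.001210.
Darcy flux q = K · i = 1.200 × 0.001210 = 0.001452 m/day.
Seepage velocity v = q / n_e = 0.001452 / 0.10 = 0.01452 m/day.
Travel time t = L / v = 2240 / 0.01452 = 1.543e+05 days = 422.4 years.

422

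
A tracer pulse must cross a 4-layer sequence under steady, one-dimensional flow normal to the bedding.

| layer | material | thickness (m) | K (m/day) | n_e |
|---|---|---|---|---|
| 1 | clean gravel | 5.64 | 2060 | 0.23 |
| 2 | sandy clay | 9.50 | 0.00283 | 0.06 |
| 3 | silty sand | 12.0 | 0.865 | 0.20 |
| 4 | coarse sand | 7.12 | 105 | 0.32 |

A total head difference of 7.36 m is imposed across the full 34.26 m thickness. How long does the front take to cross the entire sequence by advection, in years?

With flow normal to the layers, continuity requires the same specific discharge q through every layer.
Σ(b_i/K_i) = 5.64/2060 + 9.50/0.00283 + 12.0/0.865 + 7.12/105 = 3371 d.
q = Δh / Σ(b_i/K_i) = 7.36 / 3371 = 0.002183 m/day.
In each layer the seepage velocity is v_i = q/n_i, so the layer transit time is t_i = b_i·n_i / q:
  layer 1 (clean gravel): t_1 = 5.64 × 0.23 / 0.002183 = 594.1 d
  layer 2 (sandy clay): t_2 = 9.50 × 0.06 / 0.002183 = 261.1 d
  layer 3 (silty sand): t_3 = 12.0 × 0.20 / 0.002183 = 1099 d
  layer 4 (coarse sand): t_4 = 7.12 × 0.32 / 0.002183 = 1043 d
Total t = Σ t_i = 2998 days = 8.208 years.

8.21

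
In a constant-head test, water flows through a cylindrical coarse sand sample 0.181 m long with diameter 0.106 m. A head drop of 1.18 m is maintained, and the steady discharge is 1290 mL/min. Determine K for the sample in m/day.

Cross-sectional area A = π·(d/2)² = π × (0.106/2)² = 0.008825 m².
Convert discharge: 1290 mL/min = 2.150e-05 m³/s.
Darcy's law rearranged: K = Q·L / (A·Δh) = 2.150e-05 × 0.181 / (0.008825 × 1.18) = 0.0003737 m/s = 32.29 m/day.

32.3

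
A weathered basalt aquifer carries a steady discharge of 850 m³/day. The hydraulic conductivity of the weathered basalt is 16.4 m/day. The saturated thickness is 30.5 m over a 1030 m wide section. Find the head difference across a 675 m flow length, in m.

1.11

Cross-sectional area A = 1030 × 30.5 = 31415 m².
From Q = K·A·i, i = Q / (K·A) = 850 / (16.40 × 31415) = 0.001650.
Head loss Δh = i · L = 0.001650 × 675 = 1.114 m.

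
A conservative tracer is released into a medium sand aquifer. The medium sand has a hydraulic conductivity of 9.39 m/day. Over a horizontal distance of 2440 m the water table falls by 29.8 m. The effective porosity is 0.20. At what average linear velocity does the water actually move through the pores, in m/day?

Hydraulic gradient i = Δh / L = 29.8 / 2440 = 0.01221.
Darcy flux q = K · i = 9.390 × 0.01221 = 0.1147 m/day.
Seepage velocity v = q / n_e = 0.1147 / 0.20 = 0.5734 m/day.

0.573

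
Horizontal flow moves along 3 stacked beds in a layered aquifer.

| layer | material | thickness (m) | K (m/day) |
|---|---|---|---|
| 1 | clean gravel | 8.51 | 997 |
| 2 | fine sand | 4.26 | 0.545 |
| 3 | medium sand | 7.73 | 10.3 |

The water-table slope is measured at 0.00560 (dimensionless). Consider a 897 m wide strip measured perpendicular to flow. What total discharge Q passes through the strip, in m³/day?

43000

Flow is parallel to layering, so each bed carries its own Darcy discharge and the transmissivities add.
Σ(K_i·b_i) = 997×8.51 + 0.545×4.26 + 10.3×7.73 = 8566 m²/day.
Hydraulic gradient i = 0.00560.
Q = Σ(K_i·b_i) · W · i = 8566 × 897 × 0.005600 = 43031 m³/day.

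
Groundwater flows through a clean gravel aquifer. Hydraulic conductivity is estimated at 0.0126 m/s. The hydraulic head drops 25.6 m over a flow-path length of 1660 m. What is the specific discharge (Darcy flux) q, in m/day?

Convert K: 0.0126 m/s × 86400 = 1089 m/day.
Hydraulic gradient i = Δh / L = 25.6 / 1660 = 0.01542.
Specific discharge q = K · i = 1089 × 0.01542 = 16.79 m/day.

16.8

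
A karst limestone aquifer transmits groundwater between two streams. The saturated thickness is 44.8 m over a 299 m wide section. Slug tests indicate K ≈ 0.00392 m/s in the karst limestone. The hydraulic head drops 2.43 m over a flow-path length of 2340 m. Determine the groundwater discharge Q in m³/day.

4710

Convert K: 0.00392 m/s × 86400 = 338.7 m/day.
Cross-sectional area A = 299 × 44.8 = 13395 m².
Hydraulic gradient i = Δh / L = 2.43 / 2340 = 0.001038.
Darcy's law: Q = K · A · i = 338.7 × 13395 × 0.001038 = 4711 m³/day.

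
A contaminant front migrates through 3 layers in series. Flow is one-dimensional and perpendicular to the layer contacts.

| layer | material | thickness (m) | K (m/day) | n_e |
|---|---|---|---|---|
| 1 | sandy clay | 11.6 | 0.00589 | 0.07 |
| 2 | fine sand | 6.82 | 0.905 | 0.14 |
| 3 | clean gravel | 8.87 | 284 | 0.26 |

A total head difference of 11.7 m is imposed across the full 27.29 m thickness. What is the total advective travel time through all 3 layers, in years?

With flow normal to the layers, continuity requires the same specific discharge q through every layer.
Σ(b_i/K_i) = 11.6/0.00589 + 6.82/0.905 + 8.87/284 = 1977 d.
q = Δh / Σ(b_i/K_i) = 11.7 / 1977 = 0.005918 m/day.
In each layer the seepage velocity is v_i = q/n_i, so the layer transit time is t_i = b_i·n_i / q:
  layer 1 (sandy clay): t_1 = 11.6 × 0.07 / 0.005918 = 137.2 d
  layer 2 (fine sand): t_2 = 6.82 × 0.14 / 0.005918 = 161.3 d
  layer 3 (clean gravel): t_3 = 8.87 × 0.26 / 0.005918 = 389.7 d
Total t = Σ t_i = 688.2 days = 1.884 years.

1.88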